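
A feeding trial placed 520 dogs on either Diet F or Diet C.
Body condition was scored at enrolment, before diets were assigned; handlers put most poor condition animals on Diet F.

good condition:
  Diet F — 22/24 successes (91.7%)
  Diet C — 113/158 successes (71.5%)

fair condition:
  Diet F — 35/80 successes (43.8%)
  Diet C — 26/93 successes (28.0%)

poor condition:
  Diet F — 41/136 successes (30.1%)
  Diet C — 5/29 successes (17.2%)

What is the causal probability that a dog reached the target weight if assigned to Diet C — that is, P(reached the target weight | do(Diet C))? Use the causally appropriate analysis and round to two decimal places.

0.40

The starting body condition-specific comparison favours Diet F throughout, but the pooled figures favour Diet C. The question is whether to condition on starting body condition.
Nothing the diet does changes starting body condition; the imbalance is an allocation artefact. With starting body condition also predicting the outcome, the pooled figure is confounded, and the within-stratum comparison is the causal one.
Standardising Diet C to the population starting body condition mix: 0.350·113/158 + 0.333·26/93 + 0.317·5/29 = 0.398.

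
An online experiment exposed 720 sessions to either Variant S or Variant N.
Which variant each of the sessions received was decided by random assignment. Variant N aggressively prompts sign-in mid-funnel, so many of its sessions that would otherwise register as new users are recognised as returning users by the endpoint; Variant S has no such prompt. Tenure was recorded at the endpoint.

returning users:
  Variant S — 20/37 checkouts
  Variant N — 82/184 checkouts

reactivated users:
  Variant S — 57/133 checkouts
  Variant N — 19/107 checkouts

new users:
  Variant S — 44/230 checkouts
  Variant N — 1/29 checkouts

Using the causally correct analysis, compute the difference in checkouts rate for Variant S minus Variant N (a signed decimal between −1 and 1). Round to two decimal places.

User tenure here is a post-treatment variable shaped by the variant; conditioning on it would introduce bias rather than remove it. The overall comparison is the causal one.
The causal difference is the pooled difference: 0.302 − 0.319 = -0.016.

-0.02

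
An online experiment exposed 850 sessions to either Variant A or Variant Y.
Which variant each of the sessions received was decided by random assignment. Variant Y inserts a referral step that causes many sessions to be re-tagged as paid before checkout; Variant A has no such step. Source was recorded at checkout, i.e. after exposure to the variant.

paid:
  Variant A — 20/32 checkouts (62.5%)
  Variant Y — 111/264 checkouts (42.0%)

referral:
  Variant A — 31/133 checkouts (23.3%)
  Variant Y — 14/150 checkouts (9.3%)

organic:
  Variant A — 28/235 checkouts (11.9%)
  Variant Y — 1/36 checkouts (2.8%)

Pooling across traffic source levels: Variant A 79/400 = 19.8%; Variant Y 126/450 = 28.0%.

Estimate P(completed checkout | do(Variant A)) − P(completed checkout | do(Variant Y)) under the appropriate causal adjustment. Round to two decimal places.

-0.08

Traffic source is recorded after the variant and is itself shifted by it — it sits on the causal path from variant to outcome. Conditioning on a mediator would strip out part of the effect we want; the pooled comparison gives the total causal effect.
The causal difference is the pooled difference: 0.198 − 0.280 = -0.083.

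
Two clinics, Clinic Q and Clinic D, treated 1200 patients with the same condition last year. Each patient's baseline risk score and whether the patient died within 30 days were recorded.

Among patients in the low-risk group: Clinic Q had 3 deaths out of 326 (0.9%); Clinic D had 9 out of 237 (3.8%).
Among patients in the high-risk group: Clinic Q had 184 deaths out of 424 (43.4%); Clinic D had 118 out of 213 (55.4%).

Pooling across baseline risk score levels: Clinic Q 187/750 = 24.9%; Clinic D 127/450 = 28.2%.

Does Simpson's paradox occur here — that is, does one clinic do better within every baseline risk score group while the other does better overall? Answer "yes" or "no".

no

Within each baseline risk score level (low-risk 0.9% vs 3.8%; high-risk 43.4% vs 55.4%), Clinic Q has the lower rate every time. Pooled: 24.9% vs 28.2% — Clinic Q has the lower rate overall. They agree.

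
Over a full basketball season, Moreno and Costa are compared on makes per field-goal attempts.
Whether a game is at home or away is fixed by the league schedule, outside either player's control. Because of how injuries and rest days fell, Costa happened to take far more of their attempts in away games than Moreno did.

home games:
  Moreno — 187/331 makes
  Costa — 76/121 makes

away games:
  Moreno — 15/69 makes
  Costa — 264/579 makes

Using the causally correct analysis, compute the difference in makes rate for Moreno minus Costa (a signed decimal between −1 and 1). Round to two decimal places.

-0.17

Nothing the player does changes game venue; the imbalance is an allocation artefact. With game venue also predicting the outcome, the pooled figure is confounded, and the within-stratum comparison is the causal one.
Adjusting over the population distribution of game venue: 0.411·(0.565−0.628) + 0.589·(0.217−0.456) = -0.166.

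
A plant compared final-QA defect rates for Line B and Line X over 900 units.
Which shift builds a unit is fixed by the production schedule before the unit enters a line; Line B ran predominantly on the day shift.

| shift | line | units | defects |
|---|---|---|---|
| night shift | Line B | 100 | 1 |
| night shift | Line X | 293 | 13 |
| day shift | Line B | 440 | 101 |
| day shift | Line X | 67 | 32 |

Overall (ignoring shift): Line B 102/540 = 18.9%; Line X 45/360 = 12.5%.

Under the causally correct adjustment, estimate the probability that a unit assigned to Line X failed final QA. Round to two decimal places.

Shift differs across lines for reasons unrelated to any effect of the line itself, and it separately predicts the outcome — a classic confounder. We must compare within shift levels.
Standardising Line X to the population shift mix: 0.437·13/293 + 0.563·32/67 = 0.288.

0.29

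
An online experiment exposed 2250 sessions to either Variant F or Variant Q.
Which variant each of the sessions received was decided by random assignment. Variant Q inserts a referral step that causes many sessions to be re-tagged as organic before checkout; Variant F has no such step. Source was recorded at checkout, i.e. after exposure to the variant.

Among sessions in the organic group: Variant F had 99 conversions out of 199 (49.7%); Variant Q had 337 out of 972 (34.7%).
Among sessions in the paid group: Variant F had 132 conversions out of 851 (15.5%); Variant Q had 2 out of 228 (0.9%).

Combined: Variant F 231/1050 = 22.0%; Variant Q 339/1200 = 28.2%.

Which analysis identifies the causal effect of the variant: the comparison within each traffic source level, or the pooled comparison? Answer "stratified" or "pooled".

Within every traffic source level Variant F has the higher rate, yet pooled Variant Q does — Simpson's reversal.
Traffic source is recorded after the variant and is itself shifted by it — it sits on the causal path from variant to outcome. Conditioning on a mediator would strip out part of the effect we want; the pooled comparison gives the total causal effect.
Pooled: Variant F 22.0% vs Variant Q 28.2%; Variant Q is higher overall.

pooled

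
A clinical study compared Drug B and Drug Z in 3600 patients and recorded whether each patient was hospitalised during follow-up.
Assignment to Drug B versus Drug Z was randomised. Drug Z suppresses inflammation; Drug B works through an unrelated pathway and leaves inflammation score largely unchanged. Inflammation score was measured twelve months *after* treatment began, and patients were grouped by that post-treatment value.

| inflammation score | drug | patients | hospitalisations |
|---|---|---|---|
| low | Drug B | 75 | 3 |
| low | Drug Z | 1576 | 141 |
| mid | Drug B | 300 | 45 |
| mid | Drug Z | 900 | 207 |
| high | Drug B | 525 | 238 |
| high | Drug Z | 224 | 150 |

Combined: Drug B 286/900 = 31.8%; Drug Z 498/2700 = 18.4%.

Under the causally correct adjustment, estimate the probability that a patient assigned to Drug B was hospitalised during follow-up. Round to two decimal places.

Stratifying would compare drugs among patients the drugs themselves sorted into inflammation score groups — a form of selection on an intermediate. The unconditioned pooled rates give the total causal effect.
So P(outcome | do(Drug B)) is just the pooled rate for Drug B: 286/900 = 0.318.

0.32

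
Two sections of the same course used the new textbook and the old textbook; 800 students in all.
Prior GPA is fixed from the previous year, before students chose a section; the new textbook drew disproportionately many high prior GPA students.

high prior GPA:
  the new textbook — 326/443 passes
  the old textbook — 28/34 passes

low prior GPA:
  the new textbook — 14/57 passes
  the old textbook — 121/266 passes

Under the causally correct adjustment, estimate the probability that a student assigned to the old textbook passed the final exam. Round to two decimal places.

Prior GPA band differs across teaching methods for reasons unrelated to any effect of the teaching method itself, and it separately predicts the outcome — a classic confounder. We must compare within prior GPA band levels.
Standardising the old textbook to the population prior GPA band mix: 0.596·28/34 + 0.404·121/266 = 0.675.

0.67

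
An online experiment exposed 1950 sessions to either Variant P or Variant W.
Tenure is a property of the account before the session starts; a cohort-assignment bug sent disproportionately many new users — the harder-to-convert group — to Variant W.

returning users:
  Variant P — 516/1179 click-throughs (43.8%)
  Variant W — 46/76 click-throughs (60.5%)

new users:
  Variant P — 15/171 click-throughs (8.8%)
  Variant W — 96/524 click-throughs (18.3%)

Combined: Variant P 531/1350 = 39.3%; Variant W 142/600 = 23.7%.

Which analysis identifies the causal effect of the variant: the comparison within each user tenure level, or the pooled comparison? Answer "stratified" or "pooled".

The stratified and pooled comparisons disagree (Variant W wins within each user tenure; Variant P wins overall), so the answer turns on the causal role of user tenure.
Nothing the variant does changes user tenure; the imbalance is an allocation artefact. With user tenure also predicting the outcome, the pooled figure is confounded, and the within-stratum comparison is the causal one.
Within each level — returning users: 43.8% vs 60.5%; new users: 8.8% vs 18.3% — Variant W is higher every time.

stratified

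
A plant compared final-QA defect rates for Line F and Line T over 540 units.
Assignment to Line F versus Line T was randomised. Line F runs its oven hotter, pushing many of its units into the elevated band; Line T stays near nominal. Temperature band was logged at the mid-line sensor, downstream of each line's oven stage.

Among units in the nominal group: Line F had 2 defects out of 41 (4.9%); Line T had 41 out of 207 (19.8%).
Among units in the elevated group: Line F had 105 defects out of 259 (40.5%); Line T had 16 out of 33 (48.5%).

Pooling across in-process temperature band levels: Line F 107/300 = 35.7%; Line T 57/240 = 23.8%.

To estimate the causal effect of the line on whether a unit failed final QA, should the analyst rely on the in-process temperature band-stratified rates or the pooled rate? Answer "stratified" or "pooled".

pooled

Within every in-process temperature band level Line F has the lower rate, yet pooled Line T does — Simpson's reversal.
In-process temperature band is downstream of the line. One should not condition on a consequence of treatment, so the overall rates are the right comparison.
Pooled: Line F 35.7% vs Line T 23.8%; Line T is lower overall.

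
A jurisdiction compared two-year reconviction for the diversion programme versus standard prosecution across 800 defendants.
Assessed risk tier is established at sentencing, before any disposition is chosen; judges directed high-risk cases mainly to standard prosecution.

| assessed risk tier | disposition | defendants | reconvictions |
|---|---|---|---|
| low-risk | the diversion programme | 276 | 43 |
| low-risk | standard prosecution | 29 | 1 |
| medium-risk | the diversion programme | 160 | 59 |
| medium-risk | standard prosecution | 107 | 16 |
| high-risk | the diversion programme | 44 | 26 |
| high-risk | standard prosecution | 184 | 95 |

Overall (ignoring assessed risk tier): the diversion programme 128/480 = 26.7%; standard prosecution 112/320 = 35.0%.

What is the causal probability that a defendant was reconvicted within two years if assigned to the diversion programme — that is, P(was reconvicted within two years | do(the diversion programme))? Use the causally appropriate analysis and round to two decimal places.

0.35

The stratified and pooled comparisons disagree (standard prosecution wins within each assessed risk tier; the diversion programme wins overall), so the answer turns on the causal role of assessed risk tier.
Here assessed risk tier is a common cause — it drives both which disposition a case falls under and the outcome. The crude comparison mixes populations; the stratum-specific rates are the causally relevant ones.
Standardising the diversion programme to the population assessed risk tier mix: 0.381·43/276 + 0.334·59/160 + 0.285·26/44 = 0.351.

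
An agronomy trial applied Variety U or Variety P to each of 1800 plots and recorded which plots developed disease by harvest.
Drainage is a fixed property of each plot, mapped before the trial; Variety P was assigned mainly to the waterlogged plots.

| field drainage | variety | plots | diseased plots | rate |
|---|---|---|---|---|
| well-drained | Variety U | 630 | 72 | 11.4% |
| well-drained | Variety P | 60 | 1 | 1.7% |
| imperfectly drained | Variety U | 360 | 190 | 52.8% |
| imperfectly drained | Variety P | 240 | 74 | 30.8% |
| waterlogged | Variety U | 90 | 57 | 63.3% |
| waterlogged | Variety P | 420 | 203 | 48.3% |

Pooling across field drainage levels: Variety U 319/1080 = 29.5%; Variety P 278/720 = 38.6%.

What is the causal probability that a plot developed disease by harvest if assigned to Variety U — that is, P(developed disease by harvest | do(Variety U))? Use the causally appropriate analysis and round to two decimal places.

Within every field drainage level Variety P has the lower rate, yet pooled Variety U does — Simpson's reversal.
Field drainage differs across varietys for reasons unrelated to any effect of the variety itself, and it separately predicts the outcome — a classic confounder. We must compare within field drainage levels.
Standardising Variety U to the population field drainage mix: 0.383·72/630 + 0.333·190/360 + 0.283·57/90 = 0.399.

0.40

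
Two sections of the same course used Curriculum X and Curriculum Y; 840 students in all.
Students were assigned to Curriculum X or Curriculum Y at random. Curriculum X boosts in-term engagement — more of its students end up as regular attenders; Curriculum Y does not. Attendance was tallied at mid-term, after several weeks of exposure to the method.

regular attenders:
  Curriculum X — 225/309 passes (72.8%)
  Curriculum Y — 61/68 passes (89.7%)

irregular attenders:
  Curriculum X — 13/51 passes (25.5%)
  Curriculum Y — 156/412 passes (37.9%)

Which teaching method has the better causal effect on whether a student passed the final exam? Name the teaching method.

Curriculum X

Within every mid-term attendance level Curriculum Y has the higher rate, yet pooled Curriculum X does — Simpson's reversal.
Mid-term attendance is downstream of the teaching method. One should not condition on a consequence of treatment, so the overall rates are the right comparison.
Pooled: Curriculum X 66.1% vs Curriculum Y 45.2%; Curriculum X is higher overall.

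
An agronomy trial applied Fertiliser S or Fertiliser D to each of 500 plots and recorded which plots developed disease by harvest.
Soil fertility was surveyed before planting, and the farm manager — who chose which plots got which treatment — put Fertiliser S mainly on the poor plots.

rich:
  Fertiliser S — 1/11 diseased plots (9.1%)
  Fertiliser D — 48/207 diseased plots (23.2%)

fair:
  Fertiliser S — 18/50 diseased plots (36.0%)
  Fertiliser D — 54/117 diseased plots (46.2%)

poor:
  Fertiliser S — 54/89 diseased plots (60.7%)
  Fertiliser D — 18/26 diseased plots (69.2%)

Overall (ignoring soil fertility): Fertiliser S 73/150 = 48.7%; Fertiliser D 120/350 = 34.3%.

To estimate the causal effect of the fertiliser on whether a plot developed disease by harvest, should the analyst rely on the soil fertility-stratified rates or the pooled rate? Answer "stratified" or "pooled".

Since soil fertility is a pre-existing factor (not a product of the fertiliser) and it affects the outcome on its own, it is a confounder. The stratified rates, not the pooled rate, identify the causal effect.
Within each level — rich: 9.1% vs 23.2%; fair: 36.0% vs 46.2%; poor: 60.7% vs 69.2% — Fertiliser S is lower every time.

stratified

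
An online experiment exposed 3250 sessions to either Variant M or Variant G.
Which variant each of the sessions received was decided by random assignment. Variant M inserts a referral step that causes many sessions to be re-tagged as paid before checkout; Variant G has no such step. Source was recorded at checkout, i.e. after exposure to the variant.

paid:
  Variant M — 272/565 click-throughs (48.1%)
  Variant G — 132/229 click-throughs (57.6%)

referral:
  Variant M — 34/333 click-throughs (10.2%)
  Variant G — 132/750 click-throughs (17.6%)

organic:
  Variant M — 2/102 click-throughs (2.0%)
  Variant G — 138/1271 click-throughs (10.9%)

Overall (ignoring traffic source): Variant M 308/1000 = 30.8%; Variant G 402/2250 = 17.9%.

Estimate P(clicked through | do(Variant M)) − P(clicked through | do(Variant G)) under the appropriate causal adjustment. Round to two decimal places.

+0.13

Traffic source here is a post-treatment variable shaped by the variant; conditioning on it would introduce bias rather than remove it. The overall comparison is the causal one.
The causal difference is the pooled difference: 0.308 − 0.179 = +0.129.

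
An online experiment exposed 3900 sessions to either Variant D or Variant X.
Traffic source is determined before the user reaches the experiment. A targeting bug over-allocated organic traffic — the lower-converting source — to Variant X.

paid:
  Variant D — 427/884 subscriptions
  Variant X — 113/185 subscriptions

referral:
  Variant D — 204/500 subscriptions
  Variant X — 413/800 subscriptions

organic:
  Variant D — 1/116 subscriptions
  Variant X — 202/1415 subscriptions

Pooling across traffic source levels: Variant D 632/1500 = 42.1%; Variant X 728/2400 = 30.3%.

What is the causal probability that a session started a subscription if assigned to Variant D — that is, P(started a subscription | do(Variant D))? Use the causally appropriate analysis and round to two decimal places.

Nothing the variant does changes traffic source; the imbalance is an allocation artefact. With traffic source also predicting the outcome, the pooled figure is confounded, and the within-stratum comparison is the causal one.
Standardising Variant D to the population traffic source mix: 0.274·427/884 + 0.333·204/500 + 0.393·1/116 = 0.272.

0.27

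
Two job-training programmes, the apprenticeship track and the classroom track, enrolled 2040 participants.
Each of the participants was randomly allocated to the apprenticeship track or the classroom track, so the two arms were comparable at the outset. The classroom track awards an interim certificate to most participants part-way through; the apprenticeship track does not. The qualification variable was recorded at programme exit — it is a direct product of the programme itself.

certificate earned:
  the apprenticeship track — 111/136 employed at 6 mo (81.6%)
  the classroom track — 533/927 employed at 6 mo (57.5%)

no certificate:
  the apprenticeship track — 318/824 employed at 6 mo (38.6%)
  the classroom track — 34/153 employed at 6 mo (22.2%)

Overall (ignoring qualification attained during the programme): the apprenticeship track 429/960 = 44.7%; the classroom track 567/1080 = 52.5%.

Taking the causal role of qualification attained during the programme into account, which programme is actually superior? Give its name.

the classroom track

The stratified and pooled comparisons disagree (the apprenticeship track wins within each qualification attained during the programme; the classroom track wins overall), so the answer turns on the causal role of qualification attained during the programme.
Qualification attained during the programme lies on the pathway programme → qualification attained during the programme → outcome, so adjusting for it blocks the indirect effect. For the total causal effect of programme, use the unadjusted pooled rates.
Pooled: the apprenticeship track 44.7% vs the classroom track 52.5%; the classroom track is higher overall.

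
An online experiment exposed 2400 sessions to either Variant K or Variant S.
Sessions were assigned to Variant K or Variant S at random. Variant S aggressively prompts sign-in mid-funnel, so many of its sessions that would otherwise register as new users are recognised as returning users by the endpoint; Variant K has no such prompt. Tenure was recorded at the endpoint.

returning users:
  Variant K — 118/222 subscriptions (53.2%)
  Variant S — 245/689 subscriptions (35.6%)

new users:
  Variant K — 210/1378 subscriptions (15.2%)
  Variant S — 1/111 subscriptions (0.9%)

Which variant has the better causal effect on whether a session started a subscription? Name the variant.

The user tenure-specific comparison favours Variant K throughout, but the pooled figures favour Variant S. The question is whether to condition on user tenure.
Stratifying would compare variants among sessions the variants themselves sorted into user tenure groups — a form of selection on an intermediate. The unconditioned pooled rates give the total causal effect.
Pooled: Variant K 20.5% vs Variant S 30.8%; Variant S is higher overall.

Variant S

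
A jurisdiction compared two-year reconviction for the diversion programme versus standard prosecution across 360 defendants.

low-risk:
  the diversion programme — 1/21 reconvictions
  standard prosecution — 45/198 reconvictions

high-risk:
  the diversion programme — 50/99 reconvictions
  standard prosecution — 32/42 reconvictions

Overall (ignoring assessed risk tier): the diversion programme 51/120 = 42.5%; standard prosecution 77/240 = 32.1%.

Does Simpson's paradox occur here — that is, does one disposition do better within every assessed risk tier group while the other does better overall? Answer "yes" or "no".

Within each assessed risk tier level (low-risk 4.8% vs 22.7%; high-risk 50.5% vs 76.2%), the diversion programme has the lower rate every time. Pooled: 42.5% vs 32.1% — standard prosecution has the lower rate overall. The two comparisons disagree.

yes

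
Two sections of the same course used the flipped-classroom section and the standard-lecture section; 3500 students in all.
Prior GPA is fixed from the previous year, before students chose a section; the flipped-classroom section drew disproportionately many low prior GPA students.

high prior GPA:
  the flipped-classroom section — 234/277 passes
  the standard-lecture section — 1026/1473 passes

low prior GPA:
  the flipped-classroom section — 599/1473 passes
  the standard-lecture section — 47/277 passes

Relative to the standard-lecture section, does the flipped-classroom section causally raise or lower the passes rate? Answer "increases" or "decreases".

increases

Prior GPA band differs across teaching methods for reasons unrelated to any effect of the teaching method itself, and it separately predicts the outcome — a classic confounder. We must compare within prior GPA band levels.
Within each level — high prior GPA: 84.5% vs 69.7%; low prior GPA: 40.7% vs 17.0% — the flipped-classroom section is higher every time.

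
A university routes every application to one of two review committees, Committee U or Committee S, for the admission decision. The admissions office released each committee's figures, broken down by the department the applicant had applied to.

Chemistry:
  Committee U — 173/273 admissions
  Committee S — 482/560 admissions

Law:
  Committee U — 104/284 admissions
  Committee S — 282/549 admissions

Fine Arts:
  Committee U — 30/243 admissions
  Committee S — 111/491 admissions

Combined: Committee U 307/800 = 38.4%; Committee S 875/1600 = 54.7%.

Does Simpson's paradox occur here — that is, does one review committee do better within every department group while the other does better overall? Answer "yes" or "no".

no

Within each department level (Chemistry 63.4% vs 86.1%; Law 36.6% vs 51.4%; Fine Arts 12.3% vs 22.6%), Committee S has the higher rate every time. Pooled: 38.4% vs 54.7% — Committee S has the higher rate overall. They agree.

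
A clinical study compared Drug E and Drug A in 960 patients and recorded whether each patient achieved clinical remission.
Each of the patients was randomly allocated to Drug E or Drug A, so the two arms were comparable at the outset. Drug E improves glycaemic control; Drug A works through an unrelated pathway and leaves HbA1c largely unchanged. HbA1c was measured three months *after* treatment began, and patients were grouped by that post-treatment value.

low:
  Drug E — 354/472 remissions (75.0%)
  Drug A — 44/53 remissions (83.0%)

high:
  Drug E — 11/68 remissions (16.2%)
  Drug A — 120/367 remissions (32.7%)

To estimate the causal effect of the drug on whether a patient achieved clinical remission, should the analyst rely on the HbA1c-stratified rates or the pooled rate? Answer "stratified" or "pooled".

pooled

The stratified and pooled comparisons disagree (Drug A wins within each HbA1c; Drug E wins overall), so the answer turns on the causal role of HbA1c.
HbA1c is recorded after the drug and is itself shifted by it — it sits on the causal path from drug to outcome. Conditioning on a mediator would strip out part of the effect we want; the pooled comparison gives the total causal effect.
Pooled: Drug E 67.6% vs Drug A 39.0%; Drug E is higher overall.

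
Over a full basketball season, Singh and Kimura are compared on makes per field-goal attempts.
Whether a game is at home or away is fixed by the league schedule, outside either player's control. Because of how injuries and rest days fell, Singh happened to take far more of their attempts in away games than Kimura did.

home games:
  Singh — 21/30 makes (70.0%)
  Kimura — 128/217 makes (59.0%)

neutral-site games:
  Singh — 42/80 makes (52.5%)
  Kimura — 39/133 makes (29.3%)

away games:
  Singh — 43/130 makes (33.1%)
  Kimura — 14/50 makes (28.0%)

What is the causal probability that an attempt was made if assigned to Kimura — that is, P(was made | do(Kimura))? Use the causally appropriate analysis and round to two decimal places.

0.40

Game venue satisfies the back-door criterion: it is not a descendant of the player, and it blocks the spurious path from player to outcome. Adjusting for it (i.e., using the within-game venue rates) gives the causal effect.
Standardising Kimura to the population game venue mix: 0.386·128/217 + 0.333·39/133 + 0.281·14/50 = 0.404.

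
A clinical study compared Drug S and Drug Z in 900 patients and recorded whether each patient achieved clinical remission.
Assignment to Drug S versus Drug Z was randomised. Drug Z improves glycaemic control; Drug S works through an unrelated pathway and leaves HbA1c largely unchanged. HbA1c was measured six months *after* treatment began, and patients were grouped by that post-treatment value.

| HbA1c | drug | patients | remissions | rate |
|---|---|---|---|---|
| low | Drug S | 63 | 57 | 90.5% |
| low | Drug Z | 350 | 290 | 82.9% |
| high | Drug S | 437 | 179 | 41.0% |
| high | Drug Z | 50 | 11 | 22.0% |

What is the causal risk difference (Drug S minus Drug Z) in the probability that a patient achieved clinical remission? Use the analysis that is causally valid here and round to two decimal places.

-0.28

Because the drug influences HbA1c, HbA1c is a post-treatment mediator, not a confounder. Stratifying on it would bias the estimate; the causal effect is the crude pooled difference.
The causal difference is the pooled difference: 0.472 − 0.752 = -0.281.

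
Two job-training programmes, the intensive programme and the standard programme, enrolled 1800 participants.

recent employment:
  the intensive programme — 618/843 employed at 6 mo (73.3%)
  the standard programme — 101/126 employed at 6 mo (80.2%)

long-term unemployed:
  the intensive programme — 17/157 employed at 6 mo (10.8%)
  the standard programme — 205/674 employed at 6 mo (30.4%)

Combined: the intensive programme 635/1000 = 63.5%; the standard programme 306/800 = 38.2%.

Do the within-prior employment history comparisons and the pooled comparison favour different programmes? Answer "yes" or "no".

yes

Within each prior employment history level (recent employment 73.3% vs 80.2%; long-term unemployed 10.8% vs 30.4%), the standard programme has the higher rate every time. Pooled: 63.5% vs 38.2% — the intensive programme has the higher rate overall. The two comparisons disagree.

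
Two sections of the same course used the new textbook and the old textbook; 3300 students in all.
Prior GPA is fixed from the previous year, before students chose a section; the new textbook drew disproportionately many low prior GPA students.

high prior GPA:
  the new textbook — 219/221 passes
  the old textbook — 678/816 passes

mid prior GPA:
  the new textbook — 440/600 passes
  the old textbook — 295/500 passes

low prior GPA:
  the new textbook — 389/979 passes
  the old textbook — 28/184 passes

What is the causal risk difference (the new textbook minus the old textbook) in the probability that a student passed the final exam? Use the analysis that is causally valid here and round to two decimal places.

the new textbook is higher inside every prior GPA band stratum but the old textbook is higher in aggregate. Whether to stratify depends on how prior GPA band relates to the teaching method.
Since prior GPA band is a pre-existing factor (not a product of the teaching method) and it affects the outcome on its own, it is a confounder. The stratified rates, not the pooled rate, identify the causal effect.
Adjusting over the population distribution of prior GPA band: 0.314·(0.991−0.831) + 0.333·(0.733−0.590) + 0.352·(0.397−0.152) = +0.184.

+0.18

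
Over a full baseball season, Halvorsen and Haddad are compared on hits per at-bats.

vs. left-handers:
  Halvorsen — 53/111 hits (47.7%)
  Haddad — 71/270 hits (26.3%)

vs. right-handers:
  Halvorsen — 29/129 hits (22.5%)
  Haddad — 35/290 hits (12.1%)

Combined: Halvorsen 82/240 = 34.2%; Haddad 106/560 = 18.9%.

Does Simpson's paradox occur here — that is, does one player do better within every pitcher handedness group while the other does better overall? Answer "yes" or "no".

no

Within each pitcher handedness level (vs. left-handers 47.7% vs 26.3%; vs. right-handers 22.5% vs 12.1%), Halvorsen has the higher rate every time. Pooled: 34.2% vs 18.9% — Halvorsen has the higher rate overall. They agree.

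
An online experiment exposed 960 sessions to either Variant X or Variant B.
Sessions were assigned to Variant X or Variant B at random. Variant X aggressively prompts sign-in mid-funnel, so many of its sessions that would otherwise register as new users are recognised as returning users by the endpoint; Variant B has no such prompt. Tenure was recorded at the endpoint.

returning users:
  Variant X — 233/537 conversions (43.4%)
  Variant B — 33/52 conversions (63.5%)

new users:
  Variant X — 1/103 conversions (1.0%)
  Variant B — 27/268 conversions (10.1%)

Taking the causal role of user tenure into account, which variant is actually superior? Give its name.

User tenure here is a post-treatment variable shaped by the variant; conditioning on it would introduce bias rather than remove it. The overall comparison is the causal one.
Pooled: Variant X 36.6% vs Variant B 18.8%; Variant X is higher overall.

Variant X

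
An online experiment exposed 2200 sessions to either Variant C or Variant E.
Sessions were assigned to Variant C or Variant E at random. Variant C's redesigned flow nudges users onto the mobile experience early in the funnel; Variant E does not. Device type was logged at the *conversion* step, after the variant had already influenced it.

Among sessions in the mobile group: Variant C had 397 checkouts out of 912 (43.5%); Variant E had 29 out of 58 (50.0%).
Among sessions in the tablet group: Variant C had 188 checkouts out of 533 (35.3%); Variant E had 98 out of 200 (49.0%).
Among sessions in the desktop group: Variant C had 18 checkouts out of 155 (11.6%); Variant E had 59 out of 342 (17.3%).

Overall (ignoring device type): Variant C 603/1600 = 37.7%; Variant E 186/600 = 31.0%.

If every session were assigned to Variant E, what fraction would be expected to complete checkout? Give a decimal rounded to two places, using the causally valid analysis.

0.31

Device type is recorded after the variant and is itself shifted by it — it sits on the causal path from variant to outcome. Conditioning on a mediator would strip out part of the effect we want; the pooled comparison gives the total causal effect.
So P(outcome | do(Variant E)) is just the pooled rate for Variant E: 186/600 = 0.310.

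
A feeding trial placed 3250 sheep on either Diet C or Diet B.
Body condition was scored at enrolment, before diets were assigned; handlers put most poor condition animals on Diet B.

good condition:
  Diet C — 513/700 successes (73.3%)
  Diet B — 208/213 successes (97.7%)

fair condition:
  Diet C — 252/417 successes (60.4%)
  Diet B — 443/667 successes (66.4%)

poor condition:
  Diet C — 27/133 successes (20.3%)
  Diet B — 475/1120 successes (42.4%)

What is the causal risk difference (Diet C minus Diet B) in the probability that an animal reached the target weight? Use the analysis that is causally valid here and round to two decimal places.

-0.17

Nothing the diet does changes starting body condition; the imbalance is an allocation artefact. With starting body condition also predicting the outcome, the pooled figure is confounded, and the within-stratum comparison is the causal one.
Adjusting over the population distribution of starting body condition: 0.281·(0.733−0.977) + 0.334·(0.604−0.664) + 0.386·(0.203−0.424) = -0.174.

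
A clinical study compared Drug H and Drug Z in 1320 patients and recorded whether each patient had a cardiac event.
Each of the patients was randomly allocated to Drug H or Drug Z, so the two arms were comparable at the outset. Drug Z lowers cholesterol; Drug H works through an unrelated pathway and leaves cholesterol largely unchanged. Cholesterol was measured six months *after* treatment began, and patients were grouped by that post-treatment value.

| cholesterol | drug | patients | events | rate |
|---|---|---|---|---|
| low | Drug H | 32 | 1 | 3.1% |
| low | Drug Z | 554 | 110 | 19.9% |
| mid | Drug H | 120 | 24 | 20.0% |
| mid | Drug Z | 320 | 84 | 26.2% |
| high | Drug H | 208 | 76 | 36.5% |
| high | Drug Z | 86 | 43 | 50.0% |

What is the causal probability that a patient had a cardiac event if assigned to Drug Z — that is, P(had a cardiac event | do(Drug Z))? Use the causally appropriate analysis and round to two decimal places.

0.25

Drug H is lower inside every cholesterol stratum but Drug Z is lower in aggregate. Whether to stratify depends on how cholesterol relates to the drug.
Because the drug influences cholesterol, cholesterol is a post-treatment mediator, not a confounder. Stratifying on it would bias the estimate; the causal effect is the crude pooled difference.
So P(outcome | do(Drug Z)) is just the pooled rate for Drug Z: 237/960 = 0.247.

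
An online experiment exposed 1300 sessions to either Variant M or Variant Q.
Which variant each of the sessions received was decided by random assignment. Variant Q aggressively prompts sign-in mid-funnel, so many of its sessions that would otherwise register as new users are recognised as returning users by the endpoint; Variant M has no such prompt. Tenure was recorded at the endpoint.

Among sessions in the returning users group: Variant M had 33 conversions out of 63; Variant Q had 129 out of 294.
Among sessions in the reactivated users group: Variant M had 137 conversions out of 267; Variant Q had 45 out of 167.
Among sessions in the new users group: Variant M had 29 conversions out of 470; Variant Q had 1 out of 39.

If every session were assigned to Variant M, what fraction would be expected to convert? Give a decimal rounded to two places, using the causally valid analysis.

Within every user tenure level Variant M has the higher rate, yet pooled Variant Q does — Simpson's reversal.
User tenure is downstream of the variant. One should not condition on a consequence of treatment, so the overall rates are the right comparison.
So P(outcome | do(Variant M)) is just the pooled rate for Variant M: 199/800 = 0.249.

0.25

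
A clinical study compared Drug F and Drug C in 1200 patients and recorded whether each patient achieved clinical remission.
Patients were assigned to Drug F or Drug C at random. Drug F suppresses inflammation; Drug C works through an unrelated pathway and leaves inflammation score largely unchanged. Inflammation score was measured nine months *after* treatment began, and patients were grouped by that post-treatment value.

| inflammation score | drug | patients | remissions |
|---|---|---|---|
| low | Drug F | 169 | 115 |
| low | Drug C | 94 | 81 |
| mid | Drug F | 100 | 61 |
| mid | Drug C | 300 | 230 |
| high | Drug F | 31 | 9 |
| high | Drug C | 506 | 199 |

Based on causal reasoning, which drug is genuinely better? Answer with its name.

The stratified and pooled comparisons disagree (Drug C wins within each inflammation score; Drug F wins overall), so the answer turns on the causal role of inflammation score.
Inflammation score is recorded after the drug and is itself shifted by it — it sits on the causal path from drug to outcome. Conditioning on a mediator would strip out part of the effect we want; the pooled comparison gives the total causal effect.
Pooled: Drug F 61.7% vs Drug C 56.7%; Drug F is higher overall.

Drug F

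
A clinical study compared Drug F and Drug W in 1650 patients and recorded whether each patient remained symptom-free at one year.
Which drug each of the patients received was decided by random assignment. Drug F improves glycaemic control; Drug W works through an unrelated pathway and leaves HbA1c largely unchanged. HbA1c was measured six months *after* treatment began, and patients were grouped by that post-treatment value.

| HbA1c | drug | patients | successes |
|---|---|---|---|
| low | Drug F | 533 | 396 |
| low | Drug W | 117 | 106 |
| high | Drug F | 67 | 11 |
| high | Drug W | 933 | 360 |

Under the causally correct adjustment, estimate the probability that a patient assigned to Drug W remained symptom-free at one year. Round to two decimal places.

The distribution of HbA1c is itself part of what the drug does — it is an intermediate outcome. Holding it fixed would remove that part of the effect; the total effect is the pooled difference.
So P(outcome | do(Drug W)) is just the pooled rate for Drug W: 466/1050 = 0.444.

0.44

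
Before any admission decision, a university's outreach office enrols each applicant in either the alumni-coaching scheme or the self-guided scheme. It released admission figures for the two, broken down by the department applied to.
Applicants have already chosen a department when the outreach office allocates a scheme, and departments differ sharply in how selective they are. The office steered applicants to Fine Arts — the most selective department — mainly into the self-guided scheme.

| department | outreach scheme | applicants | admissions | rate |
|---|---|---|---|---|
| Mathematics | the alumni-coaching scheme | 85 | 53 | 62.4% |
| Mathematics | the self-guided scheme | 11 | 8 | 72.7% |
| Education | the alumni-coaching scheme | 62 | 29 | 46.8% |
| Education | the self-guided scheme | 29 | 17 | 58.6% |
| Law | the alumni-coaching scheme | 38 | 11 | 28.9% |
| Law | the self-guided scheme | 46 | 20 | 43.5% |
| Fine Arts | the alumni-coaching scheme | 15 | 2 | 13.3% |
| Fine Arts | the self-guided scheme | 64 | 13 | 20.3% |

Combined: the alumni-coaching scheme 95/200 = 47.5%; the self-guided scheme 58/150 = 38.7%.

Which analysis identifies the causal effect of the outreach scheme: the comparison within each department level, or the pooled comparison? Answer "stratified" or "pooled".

stratified

The stratified and pooled comparisons disagree (the self-guided scheme wins within each department; the alumni-coaching scheme wins overall), so the answer turns on the causal role of department.
Since department is a pre-existing factor (not a product of the outreach scheme) and it affects the outcome on its own, it is a confounder. The stratified rates, not the pooled rate, identify the causal effect.
Within each level — Mathematics: 62.4% vs 72.7%; Education: 46.8% vs 58.6%; Law: 28.9% vs 43.5%; Fine Arts: 13.3% vs 20.3% — the self-guided scheme is higher every time.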